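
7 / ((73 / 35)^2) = 8575 / 5329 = 1.61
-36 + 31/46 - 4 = -1809/46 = -39.33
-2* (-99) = 198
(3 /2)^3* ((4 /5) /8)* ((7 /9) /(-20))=-21 /1600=-0.01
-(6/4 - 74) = 145/2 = 72.50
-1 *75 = -75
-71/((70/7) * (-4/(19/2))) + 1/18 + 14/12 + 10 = 20221/720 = 28.08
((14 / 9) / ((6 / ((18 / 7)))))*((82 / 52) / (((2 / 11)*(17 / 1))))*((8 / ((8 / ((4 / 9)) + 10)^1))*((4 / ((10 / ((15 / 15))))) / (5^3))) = 902 / 2900625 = 0.00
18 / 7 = 2.57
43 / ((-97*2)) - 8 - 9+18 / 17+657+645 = 4240691 / 3298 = 1285.84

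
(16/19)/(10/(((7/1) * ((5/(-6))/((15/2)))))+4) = -56/589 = -0.10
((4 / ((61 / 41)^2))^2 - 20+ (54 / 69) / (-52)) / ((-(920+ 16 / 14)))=970787927767 / 53388233695264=0.02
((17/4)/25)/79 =17/7900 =0.00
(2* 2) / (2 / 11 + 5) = 44 / 57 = 0.77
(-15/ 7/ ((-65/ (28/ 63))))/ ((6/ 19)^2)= 361/ 2457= 0.15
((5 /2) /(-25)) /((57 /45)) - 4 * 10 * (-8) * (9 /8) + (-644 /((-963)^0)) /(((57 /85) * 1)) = -68449 /114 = -600.43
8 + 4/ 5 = 44/ 5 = 8.80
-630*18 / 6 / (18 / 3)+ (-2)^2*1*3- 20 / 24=-1823 / 6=-303.83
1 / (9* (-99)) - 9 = -8020 / 891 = -9.00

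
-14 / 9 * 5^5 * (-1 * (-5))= -218750 / 9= -24305.56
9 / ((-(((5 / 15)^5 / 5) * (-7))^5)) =23829992140584375 / 16807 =1417861137656.00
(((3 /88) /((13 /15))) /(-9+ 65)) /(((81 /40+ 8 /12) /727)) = 490725 /2586584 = 0.19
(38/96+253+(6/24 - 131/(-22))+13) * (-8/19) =-143933/1254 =-114.78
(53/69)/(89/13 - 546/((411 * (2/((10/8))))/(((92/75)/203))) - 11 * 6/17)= 0.26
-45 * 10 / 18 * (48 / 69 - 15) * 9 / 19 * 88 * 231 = 1504780200 / 437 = 3443432.95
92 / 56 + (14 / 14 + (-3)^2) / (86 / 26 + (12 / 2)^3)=67393 / 39914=1.69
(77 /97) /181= 77 /17557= 0.00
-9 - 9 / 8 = -81 / 8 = -10.12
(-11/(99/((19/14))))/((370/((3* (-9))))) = 57/5180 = 0.01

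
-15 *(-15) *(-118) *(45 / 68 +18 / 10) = -2222235 / 34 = -65359.85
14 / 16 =7 / 8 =0.88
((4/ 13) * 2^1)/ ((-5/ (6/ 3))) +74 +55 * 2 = 11944/ 65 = 183.75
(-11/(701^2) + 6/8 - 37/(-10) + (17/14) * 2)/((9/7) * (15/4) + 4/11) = 5205393853/3923836985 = 1.33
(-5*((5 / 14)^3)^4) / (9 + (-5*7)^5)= 1220703125 / 2977670068791038222336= 0.00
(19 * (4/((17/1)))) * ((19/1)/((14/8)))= 5776/119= 48.54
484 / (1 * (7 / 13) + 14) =6292 / 189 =33.29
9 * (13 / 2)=58.50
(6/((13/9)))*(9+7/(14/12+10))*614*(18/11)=40177.56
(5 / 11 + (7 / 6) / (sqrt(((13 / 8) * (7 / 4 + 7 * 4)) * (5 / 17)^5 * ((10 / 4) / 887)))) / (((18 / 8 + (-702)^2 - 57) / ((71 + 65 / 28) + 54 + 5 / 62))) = 32525 / 276751167 + 1503956 * sqrt(80717) / 24530217075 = 0.02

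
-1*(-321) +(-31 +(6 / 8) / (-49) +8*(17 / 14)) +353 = 127929 / 196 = 652.70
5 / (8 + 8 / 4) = 1 / 2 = 0.50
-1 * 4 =-4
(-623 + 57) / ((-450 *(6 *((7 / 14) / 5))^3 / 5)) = 7075 / 243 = 29.12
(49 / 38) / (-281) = -49 / 10678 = -0.00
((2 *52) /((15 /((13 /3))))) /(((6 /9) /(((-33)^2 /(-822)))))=-40898 /685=-59.71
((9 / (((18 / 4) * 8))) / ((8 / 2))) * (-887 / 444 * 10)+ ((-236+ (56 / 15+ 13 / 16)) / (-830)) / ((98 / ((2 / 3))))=-675365281 / 541724400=-1.25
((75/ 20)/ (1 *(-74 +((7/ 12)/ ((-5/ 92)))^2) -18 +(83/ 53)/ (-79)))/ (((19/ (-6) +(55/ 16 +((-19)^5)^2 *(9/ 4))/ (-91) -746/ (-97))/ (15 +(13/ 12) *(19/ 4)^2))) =-134945927137125/ 3206556710625170623037632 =-0.00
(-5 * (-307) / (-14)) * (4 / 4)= -1535 / 14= -109.64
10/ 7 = 1.43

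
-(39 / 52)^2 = -9 / 16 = -0.56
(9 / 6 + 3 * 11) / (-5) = -69 / 10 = -6.90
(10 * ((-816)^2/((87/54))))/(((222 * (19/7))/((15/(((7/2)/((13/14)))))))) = 3895257600/142709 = 27295.11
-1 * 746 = -746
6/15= 2/5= 0.40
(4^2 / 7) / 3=16 / 21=0.76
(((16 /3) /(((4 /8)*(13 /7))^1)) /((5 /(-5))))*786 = -58688 /13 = -4514.46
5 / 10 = 1 / 2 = 0.50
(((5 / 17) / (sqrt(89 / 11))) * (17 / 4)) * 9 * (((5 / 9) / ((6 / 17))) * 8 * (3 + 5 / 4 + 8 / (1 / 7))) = 102425 * sqrt(979) / 1068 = 3000.72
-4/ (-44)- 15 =-14.91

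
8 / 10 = 4 / 5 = 0.80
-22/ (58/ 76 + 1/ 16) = -6688/ 251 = -26.65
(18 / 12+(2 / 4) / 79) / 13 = 119 / 1027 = 0.12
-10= -10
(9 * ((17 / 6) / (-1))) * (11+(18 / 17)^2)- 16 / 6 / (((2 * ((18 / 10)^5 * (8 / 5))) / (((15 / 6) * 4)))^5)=-46352781345615979334791085754829 / 149966018036877238383749935104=-309.09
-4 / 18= -0.22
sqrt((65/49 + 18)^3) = 84.96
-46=-46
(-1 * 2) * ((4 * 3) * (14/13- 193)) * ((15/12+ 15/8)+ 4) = 426645/13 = 32818.85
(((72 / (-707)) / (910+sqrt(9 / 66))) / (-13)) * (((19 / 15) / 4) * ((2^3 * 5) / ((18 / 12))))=133760 / 1840037897 - 608 * sqrt(66) / 167443448627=0.00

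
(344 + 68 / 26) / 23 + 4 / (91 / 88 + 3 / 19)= 10980170 / 595907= 18.43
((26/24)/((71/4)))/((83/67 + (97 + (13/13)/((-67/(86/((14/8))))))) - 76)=6097/2148318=0.00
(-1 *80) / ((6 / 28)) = -1120 / 3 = -373.33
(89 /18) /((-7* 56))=-89 /7056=-0.01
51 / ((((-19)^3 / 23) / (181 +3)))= -215832 / 6859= -31.47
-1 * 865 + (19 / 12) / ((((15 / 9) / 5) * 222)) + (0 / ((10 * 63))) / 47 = -768101 / 888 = -864.98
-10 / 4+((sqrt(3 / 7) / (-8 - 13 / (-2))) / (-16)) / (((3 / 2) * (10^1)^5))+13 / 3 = sqrt(21) / 25200000+11 / 6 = 1.83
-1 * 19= -19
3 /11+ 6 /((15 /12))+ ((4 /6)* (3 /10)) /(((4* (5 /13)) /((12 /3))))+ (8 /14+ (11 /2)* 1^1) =44907 /3850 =11.66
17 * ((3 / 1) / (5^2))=51 / 25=2.04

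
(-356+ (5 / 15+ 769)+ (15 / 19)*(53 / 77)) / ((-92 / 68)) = -30880585 / 100947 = -305.91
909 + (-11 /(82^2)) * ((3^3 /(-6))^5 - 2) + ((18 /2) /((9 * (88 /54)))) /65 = 140311590209 /153845120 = 912.03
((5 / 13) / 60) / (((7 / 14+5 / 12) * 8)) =1 / 1144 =0.00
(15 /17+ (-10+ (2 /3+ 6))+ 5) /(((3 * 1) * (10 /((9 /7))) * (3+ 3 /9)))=39 /1190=0.03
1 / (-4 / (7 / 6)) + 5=113 / 24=4.71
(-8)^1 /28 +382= 2672 /7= 381.71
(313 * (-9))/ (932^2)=-2817/ 868624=-0.00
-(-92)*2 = 184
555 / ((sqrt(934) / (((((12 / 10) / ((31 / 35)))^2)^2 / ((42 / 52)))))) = 1069089840 * sqrt(934) / 431284307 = 75.76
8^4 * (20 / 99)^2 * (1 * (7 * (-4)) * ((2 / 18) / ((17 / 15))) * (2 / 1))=-458752000 / 499851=-917.78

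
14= 14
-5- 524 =-529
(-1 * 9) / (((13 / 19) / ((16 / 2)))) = -1368 / 13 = -105.23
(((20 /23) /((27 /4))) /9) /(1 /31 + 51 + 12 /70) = 21700 /77625621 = 0.00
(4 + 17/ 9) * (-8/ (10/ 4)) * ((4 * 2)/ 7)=-6784/ 315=-21.54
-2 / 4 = -1 / 2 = -0.50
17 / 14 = 1.21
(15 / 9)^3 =125 / 27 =4.63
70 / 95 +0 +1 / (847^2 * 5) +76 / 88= 1.60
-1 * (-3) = 3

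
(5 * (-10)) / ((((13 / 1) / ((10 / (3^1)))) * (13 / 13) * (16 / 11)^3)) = -166375 / 39936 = -4.17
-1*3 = -3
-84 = -84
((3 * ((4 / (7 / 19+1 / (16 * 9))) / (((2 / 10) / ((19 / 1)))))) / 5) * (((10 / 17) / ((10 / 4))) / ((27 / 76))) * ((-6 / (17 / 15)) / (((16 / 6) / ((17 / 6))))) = -39507840 / 17459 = -2262.89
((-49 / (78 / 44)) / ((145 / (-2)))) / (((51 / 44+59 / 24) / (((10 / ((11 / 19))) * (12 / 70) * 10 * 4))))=4494336 / 360035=12.48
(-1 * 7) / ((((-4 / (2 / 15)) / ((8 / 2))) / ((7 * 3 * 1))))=98 / 5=19.60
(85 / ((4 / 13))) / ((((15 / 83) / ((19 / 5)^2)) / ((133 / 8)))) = 880702459 / 2400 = 366959.36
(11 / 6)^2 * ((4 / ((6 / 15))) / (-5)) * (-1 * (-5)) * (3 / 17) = -605 / 102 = -5.93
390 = 390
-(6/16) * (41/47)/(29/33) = -4059/10904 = -0.37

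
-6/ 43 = -0.14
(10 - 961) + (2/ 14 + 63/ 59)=-949.79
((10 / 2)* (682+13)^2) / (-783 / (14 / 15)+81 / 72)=-2882.69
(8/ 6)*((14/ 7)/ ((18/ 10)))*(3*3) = 40/ 3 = 13.33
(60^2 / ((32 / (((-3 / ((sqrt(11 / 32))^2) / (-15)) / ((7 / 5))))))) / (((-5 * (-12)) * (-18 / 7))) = -10 / 33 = -0.30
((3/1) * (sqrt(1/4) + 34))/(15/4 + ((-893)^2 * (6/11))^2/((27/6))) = 50094/20349597045047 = 0.00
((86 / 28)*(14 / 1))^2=1849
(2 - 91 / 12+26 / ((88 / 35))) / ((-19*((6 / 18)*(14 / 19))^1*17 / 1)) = -157 / 2618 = -0.06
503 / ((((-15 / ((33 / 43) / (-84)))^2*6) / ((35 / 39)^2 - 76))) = -6960962173 / 2976569013600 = -0.00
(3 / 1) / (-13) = -0.23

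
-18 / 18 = -1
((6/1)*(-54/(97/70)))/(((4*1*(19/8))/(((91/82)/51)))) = -687960/1284571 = -0.54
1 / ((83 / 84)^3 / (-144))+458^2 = 119854978892 / 571787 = 209614.73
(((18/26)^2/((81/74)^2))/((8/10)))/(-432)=-6845/5913648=-0.00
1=1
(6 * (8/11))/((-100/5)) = -12/55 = -0.22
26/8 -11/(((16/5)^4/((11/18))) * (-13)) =49915753/15335424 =3.25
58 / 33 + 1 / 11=61 / 33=1.85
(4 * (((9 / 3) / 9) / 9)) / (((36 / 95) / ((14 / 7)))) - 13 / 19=451 / 4617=0.10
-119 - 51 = -170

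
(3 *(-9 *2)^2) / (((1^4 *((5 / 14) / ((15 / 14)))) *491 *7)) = 2916 / 3437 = 0.85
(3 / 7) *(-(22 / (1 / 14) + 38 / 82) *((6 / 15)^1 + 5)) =-1024407 / 1435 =-713.87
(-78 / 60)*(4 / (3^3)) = -0.19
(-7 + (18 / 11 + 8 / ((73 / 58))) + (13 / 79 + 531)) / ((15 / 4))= 135033796 / 951555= 141.91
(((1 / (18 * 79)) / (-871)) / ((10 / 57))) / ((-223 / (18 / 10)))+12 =18413288457 / 1534440700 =12.00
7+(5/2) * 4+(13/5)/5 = 438/25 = 17.52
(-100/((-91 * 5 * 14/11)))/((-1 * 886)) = -55/282191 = -0.00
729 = 729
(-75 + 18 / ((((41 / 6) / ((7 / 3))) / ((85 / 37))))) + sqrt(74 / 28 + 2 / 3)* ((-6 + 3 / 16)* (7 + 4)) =-341* sqrt(5838) / 224-92355 / 1517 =-177.20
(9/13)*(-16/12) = -12/13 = -0.92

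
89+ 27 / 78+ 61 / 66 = 38726 / 429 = 90.27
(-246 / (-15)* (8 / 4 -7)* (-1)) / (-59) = -82 / 59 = -1.39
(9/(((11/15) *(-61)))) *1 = -135/671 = -0.20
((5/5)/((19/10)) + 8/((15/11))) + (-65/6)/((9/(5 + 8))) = -47479/5130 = -9.26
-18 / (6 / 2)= -6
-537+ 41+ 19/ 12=-5933/ 12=-494.42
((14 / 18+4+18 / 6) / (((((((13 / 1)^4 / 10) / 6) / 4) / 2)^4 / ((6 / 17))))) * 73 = 180840038400000 / 11312082356114057297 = 0.00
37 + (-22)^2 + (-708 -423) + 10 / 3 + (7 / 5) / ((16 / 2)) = -72779 / 120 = -606.49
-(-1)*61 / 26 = 61 / 26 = 2.35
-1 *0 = 0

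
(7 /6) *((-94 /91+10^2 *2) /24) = 9053 /936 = 9.67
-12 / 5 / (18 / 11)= -22 / 15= -1.47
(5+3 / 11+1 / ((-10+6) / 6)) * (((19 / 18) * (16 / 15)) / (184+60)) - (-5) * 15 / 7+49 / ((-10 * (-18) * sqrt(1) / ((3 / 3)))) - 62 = -25869089 / 507276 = -51.00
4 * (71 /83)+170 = 14394 /83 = 173.42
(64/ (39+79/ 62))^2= 15745024/ 6235009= 2.53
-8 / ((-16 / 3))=3 / 2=1.50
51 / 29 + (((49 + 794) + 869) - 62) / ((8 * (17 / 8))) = 48717 / 493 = 98.82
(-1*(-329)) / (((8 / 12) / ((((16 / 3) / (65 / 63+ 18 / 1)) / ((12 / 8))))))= 110544 / 1199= 92.20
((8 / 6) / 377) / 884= 1 / 249951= 0.00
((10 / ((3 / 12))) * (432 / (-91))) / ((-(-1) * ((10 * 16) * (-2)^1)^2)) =-27 / 14560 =-0.00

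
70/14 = 5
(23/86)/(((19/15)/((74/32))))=12765/26144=0.49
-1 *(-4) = 4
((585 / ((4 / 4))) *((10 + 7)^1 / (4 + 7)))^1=904.09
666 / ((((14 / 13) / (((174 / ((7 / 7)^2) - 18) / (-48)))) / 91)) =-731601 / 4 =-182900.25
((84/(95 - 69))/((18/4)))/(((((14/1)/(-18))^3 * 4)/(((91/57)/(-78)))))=27/3458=0.01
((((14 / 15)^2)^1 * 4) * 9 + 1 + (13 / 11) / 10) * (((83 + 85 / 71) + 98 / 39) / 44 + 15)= 923356333 / 1675245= 551.18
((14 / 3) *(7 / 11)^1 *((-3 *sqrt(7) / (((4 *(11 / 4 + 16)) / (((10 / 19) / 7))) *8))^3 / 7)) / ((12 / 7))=-sqrt(7) / 10864656000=-0.00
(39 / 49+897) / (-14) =-21996 / 343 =-64.13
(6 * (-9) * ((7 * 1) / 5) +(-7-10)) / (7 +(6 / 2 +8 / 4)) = -463 / 60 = -7.72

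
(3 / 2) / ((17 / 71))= 213 / 34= 6.26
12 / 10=6 / 5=1.20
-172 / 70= -86 / 35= -2.46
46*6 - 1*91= 185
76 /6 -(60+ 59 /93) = -1487 /31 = -47.97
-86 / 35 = -2.46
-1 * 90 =-90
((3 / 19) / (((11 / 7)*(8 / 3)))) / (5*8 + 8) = 21 / 26752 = 0.00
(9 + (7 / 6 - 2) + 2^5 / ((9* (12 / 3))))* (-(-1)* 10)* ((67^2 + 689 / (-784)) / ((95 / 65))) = 37280488765 / 134064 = 278079.79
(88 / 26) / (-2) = -22 / 13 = -1.69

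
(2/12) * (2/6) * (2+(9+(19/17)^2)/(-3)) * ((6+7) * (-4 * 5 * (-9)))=-159640/867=-184.13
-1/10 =-0.10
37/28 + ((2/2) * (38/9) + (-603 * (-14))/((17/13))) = 27679741/4284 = 6461.19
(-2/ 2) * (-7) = 7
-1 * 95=-95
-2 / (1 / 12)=-24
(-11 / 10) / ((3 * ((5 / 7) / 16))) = -616 / 75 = -8.21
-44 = -44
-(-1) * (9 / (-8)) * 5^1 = -45 / 8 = -5.62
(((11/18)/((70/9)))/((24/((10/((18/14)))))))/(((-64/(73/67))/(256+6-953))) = 554873/1852416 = 0.30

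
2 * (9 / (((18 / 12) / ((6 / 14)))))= 36 / 7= 5.14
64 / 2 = 32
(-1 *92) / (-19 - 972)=92 / 991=0.09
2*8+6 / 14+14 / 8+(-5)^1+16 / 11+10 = 7587 / 308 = 24.63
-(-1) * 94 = 94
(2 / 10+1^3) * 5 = 6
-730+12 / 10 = -3644 / 5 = -728.80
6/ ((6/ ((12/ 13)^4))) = 20736/ 28561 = 0.73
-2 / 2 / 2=-1 / 2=-0.50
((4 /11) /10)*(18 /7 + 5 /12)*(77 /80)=251 /2400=0.10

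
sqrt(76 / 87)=2*sqrt(1653) / 87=0.93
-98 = -98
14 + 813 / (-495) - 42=-29.64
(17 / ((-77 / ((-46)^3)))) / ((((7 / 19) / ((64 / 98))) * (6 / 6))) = 1006064896 / 26411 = 38092.65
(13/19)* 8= 5.47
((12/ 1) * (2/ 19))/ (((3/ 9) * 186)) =12/ 589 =0.02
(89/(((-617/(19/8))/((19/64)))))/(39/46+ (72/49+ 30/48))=-36209383/1047498176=-0.03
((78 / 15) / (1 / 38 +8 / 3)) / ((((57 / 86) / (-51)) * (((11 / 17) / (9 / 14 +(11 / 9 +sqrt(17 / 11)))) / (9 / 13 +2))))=-11681380 / 10131 - 2087736 * sqrt(187) / 37147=-1921.58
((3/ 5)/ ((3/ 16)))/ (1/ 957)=15312/ 5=3062.40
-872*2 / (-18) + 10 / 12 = 1759 / 18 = 97.72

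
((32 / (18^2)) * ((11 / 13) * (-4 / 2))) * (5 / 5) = -176 / 1053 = -0.17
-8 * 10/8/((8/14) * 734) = -35/1468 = -0.02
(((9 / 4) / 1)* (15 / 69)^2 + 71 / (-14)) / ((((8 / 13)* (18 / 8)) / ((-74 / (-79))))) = -35374183 / 10531332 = -3.36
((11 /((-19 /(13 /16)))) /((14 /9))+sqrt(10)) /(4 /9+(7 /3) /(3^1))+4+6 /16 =9* sqrt(10) /11+17567 /4256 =6.71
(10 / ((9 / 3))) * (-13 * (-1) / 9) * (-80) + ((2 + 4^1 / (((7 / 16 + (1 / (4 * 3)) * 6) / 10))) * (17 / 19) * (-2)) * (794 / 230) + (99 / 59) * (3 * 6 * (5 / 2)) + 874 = 1003806203 / 3480705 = 288.39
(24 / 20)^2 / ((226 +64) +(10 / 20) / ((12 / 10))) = 432 / 87125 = 0.00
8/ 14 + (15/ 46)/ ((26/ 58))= 5437/ 4186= 1.30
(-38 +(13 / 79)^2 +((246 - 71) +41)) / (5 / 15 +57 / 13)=43331613 / 1148344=37.73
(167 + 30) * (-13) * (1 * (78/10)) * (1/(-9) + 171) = -51204634/15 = -3413642.27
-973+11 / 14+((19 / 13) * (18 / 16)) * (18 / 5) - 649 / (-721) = -180972931 / 187460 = -965.39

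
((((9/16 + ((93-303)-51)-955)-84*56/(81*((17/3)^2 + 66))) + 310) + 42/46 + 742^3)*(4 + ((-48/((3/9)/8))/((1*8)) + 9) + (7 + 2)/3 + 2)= -8362956259509747/162472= -51473215443.34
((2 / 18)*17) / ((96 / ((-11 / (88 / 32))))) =-17 / 216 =-0.08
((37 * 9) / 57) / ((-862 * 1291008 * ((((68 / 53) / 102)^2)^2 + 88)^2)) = -15113975665190762277 / 22295174951886219262961983848448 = -0.00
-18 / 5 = -3.60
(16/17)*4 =64/17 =3.76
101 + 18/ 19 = 1937/ 19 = 101.95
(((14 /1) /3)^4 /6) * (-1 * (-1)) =19208 /243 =79.05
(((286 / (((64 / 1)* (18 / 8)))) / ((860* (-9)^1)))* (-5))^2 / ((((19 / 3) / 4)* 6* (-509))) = -20449 / 60068708310528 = -0.00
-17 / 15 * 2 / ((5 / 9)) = -102 / 25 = -4.08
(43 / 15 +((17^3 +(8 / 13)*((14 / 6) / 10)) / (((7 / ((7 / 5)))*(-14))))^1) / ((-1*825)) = 0.08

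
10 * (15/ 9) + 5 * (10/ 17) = 1000/ 51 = 19.61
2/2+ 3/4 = 7/4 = 1.75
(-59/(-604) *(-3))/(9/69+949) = -69/223480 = -0.00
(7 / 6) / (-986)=-7 / 5916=-0.00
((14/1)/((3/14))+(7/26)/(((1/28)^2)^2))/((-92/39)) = -1614109/23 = -70178.65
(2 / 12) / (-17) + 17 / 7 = 1727 / 714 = 2.42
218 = 218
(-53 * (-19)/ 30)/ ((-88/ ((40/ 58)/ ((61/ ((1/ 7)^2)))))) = -1007/ 11441892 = -0.00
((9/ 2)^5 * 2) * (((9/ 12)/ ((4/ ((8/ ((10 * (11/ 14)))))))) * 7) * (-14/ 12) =-20253807/ 3520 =-5753.92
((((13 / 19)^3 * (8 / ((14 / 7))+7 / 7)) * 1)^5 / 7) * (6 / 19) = 959735494014201693750 / 2019089894973348173767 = 0.48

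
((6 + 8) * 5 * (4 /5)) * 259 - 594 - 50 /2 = 13885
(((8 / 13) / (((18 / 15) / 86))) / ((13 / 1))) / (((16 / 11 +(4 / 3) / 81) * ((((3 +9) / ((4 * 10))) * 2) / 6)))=3831300 / 166127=23.06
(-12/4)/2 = -3/2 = -1.50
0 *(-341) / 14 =0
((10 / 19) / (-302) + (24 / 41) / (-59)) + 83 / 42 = 1.96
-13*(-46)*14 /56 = 149.50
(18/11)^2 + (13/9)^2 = 46693/9801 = 4.76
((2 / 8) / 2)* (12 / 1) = 3 / 2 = 1.50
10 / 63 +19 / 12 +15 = 4219 / 252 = 16.74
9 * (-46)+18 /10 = -2061 /5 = -412.20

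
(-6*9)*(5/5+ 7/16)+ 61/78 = -23975/312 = -76.84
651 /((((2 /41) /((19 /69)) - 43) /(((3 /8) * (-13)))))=19778031 /266872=74.11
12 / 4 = 3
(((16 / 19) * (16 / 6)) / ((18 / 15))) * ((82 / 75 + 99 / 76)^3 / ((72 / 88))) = 28019385948323 / 890662584375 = 31.46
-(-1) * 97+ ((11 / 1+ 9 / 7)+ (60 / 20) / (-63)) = 2294 / 21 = 109.24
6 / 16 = 3 / 8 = 0.38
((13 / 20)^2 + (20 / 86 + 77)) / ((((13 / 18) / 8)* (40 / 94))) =564987141 / 279500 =2021.42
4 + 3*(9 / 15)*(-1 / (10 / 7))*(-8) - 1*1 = 327 / 25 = 13.08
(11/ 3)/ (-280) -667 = -560291/ 840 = -667.01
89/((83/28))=2492/83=30.02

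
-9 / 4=-2.25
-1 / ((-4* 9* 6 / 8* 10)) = 1 / 270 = 0.00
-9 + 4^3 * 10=631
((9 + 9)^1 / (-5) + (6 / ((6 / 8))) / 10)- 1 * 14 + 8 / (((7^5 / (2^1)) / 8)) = -1411148 / 84035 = -16.79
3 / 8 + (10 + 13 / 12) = 275 / 24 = 11.46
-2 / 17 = -0.12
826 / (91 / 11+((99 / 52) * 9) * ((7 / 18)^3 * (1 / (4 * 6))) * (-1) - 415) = -816431616 / 402057247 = -2.03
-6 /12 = -1 /2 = -0.50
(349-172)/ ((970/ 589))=104253/ 970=107.48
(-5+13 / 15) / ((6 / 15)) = -31 / 3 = -10.33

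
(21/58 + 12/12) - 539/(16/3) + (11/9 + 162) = 265267/4176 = 63.52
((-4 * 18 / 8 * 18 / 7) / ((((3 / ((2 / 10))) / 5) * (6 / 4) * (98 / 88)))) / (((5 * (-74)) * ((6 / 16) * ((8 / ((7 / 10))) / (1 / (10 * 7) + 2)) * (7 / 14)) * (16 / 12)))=13959 / 1586375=0.01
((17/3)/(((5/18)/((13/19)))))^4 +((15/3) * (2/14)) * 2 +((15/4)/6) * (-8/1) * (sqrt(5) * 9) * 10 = 21641555951482/570154375 - 450 * sqrt(5) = 36951.13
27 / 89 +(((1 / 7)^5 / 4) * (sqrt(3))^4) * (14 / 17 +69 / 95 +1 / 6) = 0.30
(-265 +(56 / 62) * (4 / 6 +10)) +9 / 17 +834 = 915658 / 1581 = 579.16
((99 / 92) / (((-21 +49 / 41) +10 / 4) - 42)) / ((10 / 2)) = -1353 / 372830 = -0.00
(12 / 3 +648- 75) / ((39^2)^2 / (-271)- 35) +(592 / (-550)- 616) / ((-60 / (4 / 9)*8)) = 43468781437 / 86238627750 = 0.50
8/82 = 4/41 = 0.10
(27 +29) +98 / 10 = 329 / 5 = 65.80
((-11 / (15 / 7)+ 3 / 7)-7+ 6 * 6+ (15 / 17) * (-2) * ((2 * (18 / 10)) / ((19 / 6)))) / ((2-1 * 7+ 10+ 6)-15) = -755933 / 135660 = -5.57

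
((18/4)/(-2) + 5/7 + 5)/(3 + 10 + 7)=97/560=0.17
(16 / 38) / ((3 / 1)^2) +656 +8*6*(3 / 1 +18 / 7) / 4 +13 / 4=726.15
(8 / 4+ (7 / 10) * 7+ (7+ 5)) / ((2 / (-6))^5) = -45927 / 10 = -4592.70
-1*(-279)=279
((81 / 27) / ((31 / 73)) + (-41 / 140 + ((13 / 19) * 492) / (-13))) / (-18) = 1576889 / 1484280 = 1.06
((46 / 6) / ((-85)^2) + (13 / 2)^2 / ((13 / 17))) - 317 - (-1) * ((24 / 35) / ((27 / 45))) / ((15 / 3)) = -158716711 / 606900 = -261.52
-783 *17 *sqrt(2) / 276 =-4437 *sqrt(2) / 92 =-68.21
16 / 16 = 1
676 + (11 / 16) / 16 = 173067 / 256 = 676.04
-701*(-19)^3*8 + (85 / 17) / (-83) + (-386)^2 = 3204984239 / 83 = 38614267.94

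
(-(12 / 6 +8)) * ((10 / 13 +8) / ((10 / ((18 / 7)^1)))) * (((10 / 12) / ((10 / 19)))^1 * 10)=-32490 / 91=-357.03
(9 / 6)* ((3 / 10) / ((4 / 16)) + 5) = 93 / 10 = 9.30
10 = 10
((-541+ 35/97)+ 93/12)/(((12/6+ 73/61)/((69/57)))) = -290085683/1437540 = -201.79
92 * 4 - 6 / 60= 3679 / 10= 367.90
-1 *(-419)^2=-175561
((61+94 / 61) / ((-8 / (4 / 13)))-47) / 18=-26119 / 9516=-2.74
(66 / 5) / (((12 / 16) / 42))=3696 / 5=739.20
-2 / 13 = -0.15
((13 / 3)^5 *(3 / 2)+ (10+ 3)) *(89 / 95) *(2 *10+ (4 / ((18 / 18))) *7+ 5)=1761323083 / 15390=114445.94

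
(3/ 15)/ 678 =1/ 3390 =0.00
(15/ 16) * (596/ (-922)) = -2235/ 3688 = -0.61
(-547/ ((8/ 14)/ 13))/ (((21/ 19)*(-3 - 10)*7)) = 10393/ 84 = 123.73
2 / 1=2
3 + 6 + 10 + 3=22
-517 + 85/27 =-13874/27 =-513.85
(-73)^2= 5329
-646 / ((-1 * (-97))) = -646 / 97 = -6.66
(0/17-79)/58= -79/58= -1.36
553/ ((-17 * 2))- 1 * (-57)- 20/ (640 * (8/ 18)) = 40.66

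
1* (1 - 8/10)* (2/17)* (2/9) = 4/765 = 0.01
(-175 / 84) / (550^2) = -0.00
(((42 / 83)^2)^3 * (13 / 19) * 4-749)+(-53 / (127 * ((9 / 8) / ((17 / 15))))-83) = -88649929270565656568 / 106502461326818595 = -832.37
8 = 8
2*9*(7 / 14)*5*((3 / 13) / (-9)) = -15 / 13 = -1.15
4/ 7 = 0.57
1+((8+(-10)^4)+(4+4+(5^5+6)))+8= 13156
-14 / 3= -4.67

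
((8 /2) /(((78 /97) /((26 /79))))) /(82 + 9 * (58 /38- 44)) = -7372 /1352085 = -0.01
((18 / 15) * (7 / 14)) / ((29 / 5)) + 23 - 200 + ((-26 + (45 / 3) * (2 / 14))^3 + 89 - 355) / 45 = -216893879 / 447615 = -484.55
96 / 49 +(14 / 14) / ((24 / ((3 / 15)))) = 11569 / 5880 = 1.97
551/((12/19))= 10469/12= 872.42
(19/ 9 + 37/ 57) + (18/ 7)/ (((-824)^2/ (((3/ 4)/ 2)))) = 8973351433/ 3250937088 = 2.76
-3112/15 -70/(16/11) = -30671/120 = -255.59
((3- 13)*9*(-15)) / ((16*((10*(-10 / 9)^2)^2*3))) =59049 / 320000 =0.18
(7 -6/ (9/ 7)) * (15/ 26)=35/ 26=1.35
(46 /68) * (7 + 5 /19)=1587 /323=4.91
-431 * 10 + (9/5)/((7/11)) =-150751/35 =-4307.17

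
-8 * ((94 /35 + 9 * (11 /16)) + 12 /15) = -5417 /70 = -77.39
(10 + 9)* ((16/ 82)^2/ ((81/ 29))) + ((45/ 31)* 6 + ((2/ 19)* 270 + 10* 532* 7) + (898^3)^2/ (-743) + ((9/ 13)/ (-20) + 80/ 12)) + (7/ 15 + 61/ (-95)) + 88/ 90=-10934511736257345741076724899/ 15492809786220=-705779770560598.44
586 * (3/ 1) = 1758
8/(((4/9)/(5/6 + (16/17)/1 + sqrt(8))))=543/17 + 36 *sqrt(2)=82.85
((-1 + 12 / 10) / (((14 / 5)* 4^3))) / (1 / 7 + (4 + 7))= 1 / 9984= 0.00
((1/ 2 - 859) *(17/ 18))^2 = 657405.65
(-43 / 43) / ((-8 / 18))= 9 / 4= 2.25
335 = 335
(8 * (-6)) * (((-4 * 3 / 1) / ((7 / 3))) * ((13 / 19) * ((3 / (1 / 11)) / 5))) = 741312 / 665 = 1114.75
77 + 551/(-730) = 55659/730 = 76.25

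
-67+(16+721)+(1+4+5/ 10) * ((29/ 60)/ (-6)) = 482081/ 720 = 669.56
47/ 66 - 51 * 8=-26881/ 66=-407.29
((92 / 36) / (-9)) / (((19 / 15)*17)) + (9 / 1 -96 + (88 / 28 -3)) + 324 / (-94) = -259138745 / 2869209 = -90.32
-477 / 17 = -28.06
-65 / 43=-1.51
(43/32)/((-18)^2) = 43/10368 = 0.00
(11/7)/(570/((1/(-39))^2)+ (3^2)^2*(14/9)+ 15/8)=88/48557481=0.00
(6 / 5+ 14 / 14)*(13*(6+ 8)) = 2002 / 5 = 400.40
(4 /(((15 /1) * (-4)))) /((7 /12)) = -4 /35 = -0.11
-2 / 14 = -1 / 7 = -0.14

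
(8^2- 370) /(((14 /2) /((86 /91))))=-26316 /637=-41.31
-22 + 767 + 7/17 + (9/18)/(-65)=1647343/2210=745.40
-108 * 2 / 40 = -27 / 5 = -5.40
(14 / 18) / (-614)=-7 / 5526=-0.00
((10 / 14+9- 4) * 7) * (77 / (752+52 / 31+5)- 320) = -300947720 / 23519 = -12795.94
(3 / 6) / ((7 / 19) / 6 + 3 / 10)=285 / 206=1.38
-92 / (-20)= 23 / 5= 4.60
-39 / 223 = -0.17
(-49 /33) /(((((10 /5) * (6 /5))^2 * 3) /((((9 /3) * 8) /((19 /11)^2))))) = -13475 /19494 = -0.69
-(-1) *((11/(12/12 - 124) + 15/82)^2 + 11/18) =37511/60516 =0.62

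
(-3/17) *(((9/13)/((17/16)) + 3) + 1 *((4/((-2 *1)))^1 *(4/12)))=-1979/3757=-0.53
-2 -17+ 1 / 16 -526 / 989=-308083 / 15824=-19.47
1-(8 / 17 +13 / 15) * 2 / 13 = 2633 / 3315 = 0.79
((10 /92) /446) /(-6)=-5 /123096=-0.00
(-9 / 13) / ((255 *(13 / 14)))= -42 / 14365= -0.00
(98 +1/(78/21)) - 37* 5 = -2255/26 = -86.73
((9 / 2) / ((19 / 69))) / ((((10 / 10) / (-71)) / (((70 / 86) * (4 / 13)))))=-3086370 / 10621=-290.59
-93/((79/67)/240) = -1495440/79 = -18929.62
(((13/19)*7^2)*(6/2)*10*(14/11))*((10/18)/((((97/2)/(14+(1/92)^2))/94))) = 206948098175/10724417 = 19296.91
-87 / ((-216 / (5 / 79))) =145 / 5688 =0.03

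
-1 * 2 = -2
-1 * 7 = -7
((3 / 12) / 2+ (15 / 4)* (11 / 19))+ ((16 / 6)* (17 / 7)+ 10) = 59921 / 3192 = 18.77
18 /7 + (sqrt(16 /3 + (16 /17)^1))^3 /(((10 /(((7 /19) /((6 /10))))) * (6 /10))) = 44800 * sqrt(255) /444771 + 18 /7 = 4.18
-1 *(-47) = 47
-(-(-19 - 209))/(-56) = 57/14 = 4.07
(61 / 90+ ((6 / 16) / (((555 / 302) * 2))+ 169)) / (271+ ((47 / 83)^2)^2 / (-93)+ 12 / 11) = 36597970544565287 / 58652055968988720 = 0.62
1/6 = 0.17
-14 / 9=-1.56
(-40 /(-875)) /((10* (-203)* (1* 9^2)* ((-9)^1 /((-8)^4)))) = 16384 /129488625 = 0.00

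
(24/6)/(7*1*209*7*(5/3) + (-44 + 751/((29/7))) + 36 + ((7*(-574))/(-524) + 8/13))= 1185288/5111522651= 0.00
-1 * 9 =-9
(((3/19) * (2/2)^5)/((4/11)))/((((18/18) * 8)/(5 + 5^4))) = 10395/304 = 34.19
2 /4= 1 /2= 0.50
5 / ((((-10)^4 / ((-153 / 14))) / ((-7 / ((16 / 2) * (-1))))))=-0.00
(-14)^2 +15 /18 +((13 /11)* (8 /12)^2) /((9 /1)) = 350861 /1782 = 196.89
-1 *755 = -755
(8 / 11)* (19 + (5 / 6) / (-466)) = 9658 / 699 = 13.82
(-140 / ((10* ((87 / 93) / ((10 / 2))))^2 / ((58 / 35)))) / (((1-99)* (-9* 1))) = -961 / 12789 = -0.08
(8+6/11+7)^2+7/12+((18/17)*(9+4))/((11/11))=6319331/24684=256.01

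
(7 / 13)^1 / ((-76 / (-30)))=105 / 494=0.21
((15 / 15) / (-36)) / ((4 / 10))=-5 / 72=-0.07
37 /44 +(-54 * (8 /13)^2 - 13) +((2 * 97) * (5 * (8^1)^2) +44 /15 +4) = 6921539359 /111540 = 62054.32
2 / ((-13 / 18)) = -36 / 13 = -2.77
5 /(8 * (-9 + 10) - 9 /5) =25 /31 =0.81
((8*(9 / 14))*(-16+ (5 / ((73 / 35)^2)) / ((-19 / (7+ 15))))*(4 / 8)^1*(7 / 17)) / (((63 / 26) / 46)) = -4197400272 / 12048869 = -348.36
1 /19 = 0.05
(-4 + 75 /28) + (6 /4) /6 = -15 /14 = -1.07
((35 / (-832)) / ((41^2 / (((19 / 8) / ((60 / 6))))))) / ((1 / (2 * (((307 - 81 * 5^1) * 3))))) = 19551 / 5594368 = 0.00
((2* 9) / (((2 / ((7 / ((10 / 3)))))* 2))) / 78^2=21 / 13520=0.00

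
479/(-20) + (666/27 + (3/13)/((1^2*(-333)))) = 20663/28860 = 0.72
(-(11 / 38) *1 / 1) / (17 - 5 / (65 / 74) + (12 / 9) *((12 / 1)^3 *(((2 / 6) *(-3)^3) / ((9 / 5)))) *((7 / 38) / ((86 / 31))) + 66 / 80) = 11180 / 29074977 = 0.00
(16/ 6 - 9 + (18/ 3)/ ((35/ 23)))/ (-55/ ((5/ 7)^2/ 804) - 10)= 251/ 9101526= 0.00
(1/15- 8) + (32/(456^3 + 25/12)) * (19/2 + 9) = -135401165663/17067387255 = -7.93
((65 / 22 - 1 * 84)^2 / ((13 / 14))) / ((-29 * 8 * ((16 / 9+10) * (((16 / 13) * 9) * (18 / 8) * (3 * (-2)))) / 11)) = 22253623 / 116861184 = 0.19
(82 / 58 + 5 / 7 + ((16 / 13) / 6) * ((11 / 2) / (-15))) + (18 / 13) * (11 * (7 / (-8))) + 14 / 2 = -2030263 / 475020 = -4.27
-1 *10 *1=-10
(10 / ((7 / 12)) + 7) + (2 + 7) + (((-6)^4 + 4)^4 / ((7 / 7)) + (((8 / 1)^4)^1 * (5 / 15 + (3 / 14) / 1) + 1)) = 59978100047821 / 21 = 2856100002277.19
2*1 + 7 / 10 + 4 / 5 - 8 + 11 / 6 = -8 / 3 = -2.67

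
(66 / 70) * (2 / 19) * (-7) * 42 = -29.18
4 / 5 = 0.80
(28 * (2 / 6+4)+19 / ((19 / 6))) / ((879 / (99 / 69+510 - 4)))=4458322 / 60651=73.51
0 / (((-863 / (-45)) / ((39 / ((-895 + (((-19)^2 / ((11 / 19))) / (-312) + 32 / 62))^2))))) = 0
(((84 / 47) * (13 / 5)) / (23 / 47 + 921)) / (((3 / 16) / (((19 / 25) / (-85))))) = -55328 / 230084375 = -0.00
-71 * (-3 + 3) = 0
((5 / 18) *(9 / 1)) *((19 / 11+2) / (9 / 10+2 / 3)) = 3075 / 517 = 5.95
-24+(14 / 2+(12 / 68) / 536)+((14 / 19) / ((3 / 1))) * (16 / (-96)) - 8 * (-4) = 23309009 / 1558152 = 14.96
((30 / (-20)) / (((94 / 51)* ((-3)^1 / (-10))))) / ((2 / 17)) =-4335 / 188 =-23.06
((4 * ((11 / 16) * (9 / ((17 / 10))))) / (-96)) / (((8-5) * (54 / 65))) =-3575 / 58752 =-0.06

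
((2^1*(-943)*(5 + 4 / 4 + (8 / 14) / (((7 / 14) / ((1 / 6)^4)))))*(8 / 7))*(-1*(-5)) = -64672.36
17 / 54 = 0.31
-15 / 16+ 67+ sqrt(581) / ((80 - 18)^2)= sqrt(581) / 3844+ 1057 / 16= 66.07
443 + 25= 468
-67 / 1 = -67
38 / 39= 0.97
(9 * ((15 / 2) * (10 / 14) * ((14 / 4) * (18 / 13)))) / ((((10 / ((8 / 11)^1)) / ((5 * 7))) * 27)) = 3150 / 143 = 22.03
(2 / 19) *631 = 66.42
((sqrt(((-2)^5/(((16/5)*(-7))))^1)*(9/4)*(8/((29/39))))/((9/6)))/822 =78*sqrt(70)/27811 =0.02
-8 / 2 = -4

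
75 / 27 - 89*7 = -5582 / 9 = -620.22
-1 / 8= -0.12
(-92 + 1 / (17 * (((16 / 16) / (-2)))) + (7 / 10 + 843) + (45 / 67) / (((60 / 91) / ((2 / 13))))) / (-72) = -2140577 / 205020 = -10.44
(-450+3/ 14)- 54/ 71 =-447843/ 994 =-450.55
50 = 50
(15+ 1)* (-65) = -1040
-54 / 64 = -27 / 32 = -0.84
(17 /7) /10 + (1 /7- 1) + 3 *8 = 1637 /70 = 23.39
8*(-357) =-2856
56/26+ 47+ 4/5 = 3247/65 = 49.95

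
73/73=1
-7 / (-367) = 7 / 367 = 0.02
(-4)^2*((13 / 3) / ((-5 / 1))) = -208 / 15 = -13.87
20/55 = 4/11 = 0.36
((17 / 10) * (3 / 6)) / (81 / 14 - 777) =-119 / 107970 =-0.00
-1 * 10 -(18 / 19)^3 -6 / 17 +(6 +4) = -140298 / 116603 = -1.20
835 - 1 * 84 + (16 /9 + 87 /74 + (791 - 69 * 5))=1199.95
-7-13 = -20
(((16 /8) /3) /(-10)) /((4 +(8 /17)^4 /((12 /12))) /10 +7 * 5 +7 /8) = -668168 /363616065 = -0.00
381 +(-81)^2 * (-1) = -6180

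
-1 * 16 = -16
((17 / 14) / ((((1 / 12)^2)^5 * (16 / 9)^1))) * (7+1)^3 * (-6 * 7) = -909442245722112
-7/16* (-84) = 36.75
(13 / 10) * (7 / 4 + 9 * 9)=4303 / 40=107.58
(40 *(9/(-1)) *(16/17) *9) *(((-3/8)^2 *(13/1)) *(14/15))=-88452/17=-5203.06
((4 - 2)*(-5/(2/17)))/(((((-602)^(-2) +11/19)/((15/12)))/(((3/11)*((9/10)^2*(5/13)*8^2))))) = -189631517040/190021403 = -997.95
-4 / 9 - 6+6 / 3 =-40 / 9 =-4.44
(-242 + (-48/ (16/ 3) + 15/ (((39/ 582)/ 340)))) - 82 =985071/ 13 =75774.69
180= 180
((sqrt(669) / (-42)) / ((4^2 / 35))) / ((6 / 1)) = -5 * sqrt(669) / 576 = -0.22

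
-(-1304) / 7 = 1304 / 7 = 186.29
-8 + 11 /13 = -93 /13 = -7.15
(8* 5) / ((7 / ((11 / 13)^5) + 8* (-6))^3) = -167089926776626040 / 135116021165888907773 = -0.00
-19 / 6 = -3.17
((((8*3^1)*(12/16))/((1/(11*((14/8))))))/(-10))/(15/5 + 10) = -693/260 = -2.67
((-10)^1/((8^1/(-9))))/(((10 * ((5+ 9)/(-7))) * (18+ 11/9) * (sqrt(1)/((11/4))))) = -891/11072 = -0.08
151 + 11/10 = 1521/10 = 152.10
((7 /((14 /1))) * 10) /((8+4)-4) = 0.62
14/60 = 7/30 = 0.23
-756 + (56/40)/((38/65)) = -753.61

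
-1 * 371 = -371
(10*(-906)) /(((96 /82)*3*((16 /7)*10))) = -43337 /384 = -112.86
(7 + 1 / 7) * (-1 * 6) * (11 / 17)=-3300 / 119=-27.73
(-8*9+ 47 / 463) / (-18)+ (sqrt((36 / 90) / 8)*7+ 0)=7*sqrt(5) / 10+ 33289 / 8334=5.56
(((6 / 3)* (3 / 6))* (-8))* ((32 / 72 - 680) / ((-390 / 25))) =-122320 / 351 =-348.49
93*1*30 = 2790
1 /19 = 0.05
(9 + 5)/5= 14/5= 2.80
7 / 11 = 0.64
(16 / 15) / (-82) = -8 / 615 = -0.01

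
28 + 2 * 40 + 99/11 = 117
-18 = -18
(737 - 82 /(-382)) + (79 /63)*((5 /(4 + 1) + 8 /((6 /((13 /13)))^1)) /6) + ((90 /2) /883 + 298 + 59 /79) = 2237203705841 /2158421094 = 1036.50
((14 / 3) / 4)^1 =1.17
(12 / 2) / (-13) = -0.46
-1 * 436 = -436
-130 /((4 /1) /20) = -650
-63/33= -21/11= -1.91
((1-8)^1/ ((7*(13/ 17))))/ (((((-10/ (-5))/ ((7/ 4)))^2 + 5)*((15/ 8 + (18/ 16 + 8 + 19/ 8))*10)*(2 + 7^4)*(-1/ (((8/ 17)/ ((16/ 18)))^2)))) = 196/ 1083860245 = 0.00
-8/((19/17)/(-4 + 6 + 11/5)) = -2856/95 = -30.06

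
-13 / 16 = -0.81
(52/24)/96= 13/576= 0.02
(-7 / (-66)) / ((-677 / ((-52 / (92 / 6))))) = 91 / 171281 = 0.00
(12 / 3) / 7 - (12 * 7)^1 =-584 / 7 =-83.43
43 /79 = 0.54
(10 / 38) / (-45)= -0.01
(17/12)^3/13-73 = -72.78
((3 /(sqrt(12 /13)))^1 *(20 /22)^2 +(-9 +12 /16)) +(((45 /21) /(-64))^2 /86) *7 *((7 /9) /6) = -17436647 /2113536 +50 *sqrt(39) /121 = -5.67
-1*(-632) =632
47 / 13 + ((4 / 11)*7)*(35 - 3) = 85.07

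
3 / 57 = 1 / 19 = 0.05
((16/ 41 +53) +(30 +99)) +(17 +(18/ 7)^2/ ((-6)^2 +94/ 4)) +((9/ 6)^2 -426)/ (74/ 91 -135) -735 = -6216240439653/ 11677183924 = -532.34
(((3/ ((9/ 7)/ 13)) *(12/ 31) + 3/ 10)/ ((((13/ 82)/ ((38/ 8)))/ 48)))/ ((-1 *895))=-34896084/ 1803425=-19.35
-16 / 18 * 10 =-80 / 9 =-8.89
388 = 388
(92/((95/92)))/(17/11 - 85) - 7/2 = -398339/87210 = -4.57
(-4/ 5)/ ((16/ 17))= -17/ 20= -0.85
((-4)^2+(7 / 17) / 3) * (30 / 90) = 823 / 153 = 5.38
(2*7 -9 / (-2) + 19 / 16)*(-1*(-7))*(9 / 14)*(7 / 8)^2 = 138915 / 2048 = 67.83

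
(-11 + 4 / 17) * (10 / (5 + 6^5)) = -1830 / 132277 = -0.01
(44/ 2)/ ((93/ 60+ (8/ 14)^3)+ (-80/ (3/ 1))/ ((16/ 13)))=-452760/ 410161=-1.10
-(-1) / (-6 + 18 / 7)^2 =0.09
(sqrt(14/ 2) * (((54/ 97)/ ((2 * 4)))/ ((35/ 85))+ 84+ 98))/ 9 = 494771 * sqrt(7)/ 24444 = 53.55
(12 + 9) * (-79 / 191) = -1659 / 191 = -8.69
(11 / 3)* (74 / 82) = 407 / 123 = 3.31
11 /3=3.67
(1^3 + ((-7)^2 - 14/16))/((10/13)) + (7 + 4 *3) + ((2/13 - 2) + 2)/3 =258691/3120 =82.91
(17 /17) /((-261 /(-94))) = 0.36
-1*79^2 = -6241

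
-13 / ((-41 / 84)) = 1092 / 41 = 26.63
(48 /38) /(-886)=-12 /8417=-0.00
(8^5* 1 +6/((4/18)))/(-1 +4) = 10931.67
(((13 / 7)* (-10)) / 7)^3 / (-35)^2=-87880 / 5764801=-0.02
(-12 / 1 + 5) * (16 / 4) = -28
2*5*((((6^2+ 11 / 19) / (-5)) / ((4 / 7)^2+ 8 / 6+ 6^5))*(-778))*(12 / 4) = 119226555 / 5430751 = 21.95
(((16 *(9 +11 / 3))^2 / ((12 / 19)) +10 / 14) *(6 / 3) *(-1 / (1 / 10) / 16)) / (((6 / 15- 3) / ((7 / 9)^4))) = 11441.96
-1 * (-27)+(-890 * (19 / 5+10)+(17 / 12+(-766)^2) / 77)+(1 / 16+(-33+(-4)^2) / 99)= -51391583 / 11088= -4634.88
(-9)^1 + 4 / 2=-7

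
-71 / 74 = -0.96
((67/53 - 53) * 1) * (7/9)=-6398/159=-40.24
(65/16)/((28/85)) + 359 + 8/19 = 3164367/8512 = 371.75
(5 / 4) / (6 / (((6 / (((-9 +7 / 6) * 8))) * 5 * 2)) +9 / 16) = -0.22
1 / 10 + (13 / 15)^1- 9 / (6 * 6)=43 / 60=0.72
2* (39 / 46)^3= 59319 / 48668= 1.22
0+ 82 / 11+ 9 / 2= 263 / 22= 11.95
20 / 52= 5 / 13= 0.38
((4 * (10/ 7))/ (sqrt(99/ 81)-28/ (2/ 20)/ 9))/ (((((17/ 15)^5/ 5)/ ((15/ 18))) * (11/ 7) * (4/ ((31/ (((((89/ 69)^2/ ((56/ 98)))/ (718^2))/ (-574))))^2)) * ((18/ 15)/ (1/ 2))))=-20691861730111981783128216420000000000/ 76729899116616093007-221698518536914090533516604500000000 * sqrt(11)/ 76729899116616093007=-279254277398580107.87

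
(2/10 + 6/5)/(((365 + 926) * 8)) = 7/51640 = 0.00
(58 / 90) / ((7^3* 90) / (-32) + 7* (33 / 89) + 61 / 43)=-1775728 / 2647077885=-0.00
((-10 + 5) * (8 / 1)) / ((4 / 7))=-70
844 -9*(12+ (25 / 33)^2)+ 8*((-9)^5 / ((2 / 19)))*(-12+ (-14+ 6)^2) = -28236670977 / 121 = -233360917.17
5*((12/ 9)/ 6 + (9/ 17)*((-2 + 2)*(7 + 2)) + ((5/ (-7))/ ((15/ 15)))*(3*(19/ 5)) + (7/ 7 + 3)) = -1235/ 63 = -19.60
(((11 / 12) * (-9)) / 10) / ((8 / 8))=-33 / 40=-0.82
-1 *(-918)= 918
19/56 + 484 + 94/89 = 2419211/4984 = 485.40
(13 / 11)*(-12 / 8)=-39 / 22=-1.77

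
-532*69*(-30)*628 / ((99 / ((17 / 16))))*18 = 1469604780 / 11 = 133600434.55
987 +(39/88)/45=1302853/1320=987.01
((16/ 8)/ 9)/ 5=2/ 45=0.04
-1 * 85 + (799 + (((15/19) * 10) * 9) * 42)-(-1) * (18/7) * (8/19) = 492006/133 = 3699.29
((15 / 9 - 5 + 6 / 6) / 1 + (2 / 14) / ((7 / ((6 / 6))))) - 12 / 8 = -1121 / 294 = -3.81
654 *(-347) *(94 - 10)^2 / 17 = -1601274528 / 17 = -94192619.29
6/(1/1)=6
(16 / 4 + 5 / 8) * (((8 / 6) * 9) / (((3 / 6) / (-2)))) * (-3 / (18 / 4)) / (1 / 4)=592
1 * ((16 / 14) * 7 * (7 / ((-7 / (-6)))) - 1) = 47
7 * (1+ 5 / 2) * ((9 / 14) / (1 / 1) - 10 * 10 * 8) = -19584.25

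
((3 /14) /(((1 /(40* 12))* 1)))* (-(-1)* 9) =6480 /7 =925.71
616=616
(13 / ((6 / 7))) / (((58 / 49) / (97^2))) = 41954731 / 348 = 120559.57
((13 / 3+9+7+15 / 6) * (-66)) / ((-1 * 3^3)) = 1507 / 27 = 55.81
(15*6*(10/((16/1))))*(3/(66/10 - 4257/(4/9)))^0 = 225/4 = 56.25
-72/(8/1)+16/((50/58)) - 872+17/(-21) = -453206/525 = -863.25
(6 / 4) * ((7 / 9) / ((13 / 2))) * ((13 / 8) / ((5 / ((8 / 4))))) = 7 / 60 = 0.12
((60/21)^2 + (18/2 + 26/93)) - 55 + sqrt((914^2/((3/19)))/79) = -171148/4557 + 914 * sqrt(4503)/237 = 221.23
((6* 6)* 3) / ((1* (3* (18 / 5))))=10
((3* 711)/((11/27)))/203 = 57591/2233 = 25.79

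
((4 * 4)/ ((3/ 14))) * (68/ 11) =15232/ 33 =461.58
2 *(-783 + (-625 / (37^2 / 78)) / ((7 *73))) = -1566.14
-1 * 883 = -883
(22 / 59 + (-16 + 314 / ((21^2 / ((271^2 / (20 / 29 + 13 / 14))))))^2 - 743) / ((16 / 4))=105442080851427835049 / 404318711916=260789515.16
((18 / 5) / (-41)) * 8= -144 / 205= -0.70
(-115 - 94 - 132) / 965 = -341 / 965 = -0.35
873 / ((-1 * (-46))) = 873 / 46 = 18.98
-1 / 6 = -0.17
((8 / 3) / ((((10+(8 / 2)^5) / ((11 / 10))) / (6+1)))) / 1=14 / 705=0.02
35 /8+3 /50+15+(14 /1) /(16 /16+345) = 673851 /34600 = 19.48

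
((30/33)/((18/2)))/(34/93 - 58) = -31/17688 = -0.00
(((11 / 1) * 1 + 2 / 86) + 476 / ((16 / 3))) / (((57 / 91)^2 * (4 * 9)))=47607469 / 6705936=7.10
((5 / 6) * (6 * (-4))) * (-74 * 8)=11840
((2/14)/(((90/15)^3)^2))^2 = 1/106662334464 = 0.00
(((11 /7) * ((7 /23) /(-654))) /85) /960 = -11 /1227427200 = -0.00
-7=-7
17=17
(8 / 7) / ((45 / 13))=104 / 315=0.33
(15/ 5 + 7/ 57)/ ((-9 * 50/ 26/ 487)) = -87.87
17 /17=1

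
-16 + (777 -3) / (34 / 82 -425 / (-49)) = 69.17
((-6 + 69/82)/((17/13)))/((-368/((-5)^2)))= 137475/512992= 0.27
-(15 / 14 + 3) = -57 / 14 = -4.07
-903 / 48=-18.81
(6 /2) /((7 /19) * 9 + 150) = 19 /971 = 0.02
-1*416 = -416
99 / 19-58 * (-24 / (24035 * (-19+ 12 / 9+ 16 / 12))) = 6132339 / 1177715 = 5.21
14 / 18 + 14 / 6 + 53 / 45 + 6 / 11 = 4.83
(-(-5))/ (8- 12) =-5/ 4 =-1.25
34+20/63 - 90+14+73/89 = -229115/5607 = -40.86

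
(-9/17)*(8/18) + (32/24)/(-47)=-632/2397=-0.26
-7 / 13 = -0.54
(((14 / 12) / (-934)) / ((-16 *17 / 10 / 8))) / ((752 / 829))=29015 / 71641536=0.00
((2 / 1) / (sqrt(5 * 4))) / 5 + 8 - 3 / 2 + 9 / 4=sqrt(5) / 25 + 35 / 4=8.84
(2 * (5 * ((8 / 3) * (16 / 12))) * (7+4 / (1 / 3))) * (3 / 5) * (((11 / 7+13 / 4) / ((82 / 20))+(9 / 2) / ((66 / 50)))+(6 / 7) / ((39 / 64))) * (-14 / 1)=-598036096 / 17589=-34000.57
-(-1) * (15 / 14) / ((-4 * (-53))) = 15 / 2968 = 0.01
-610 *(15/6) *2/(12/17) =-25925/6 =-4320.83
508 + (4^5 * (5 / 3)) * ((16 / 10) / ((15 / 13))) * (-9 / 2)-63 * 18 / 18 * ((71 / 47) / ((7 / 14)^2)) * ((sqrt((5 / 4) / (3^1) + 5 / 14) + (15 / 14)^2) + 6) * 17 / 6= -58730969 / 3290-1207 * sqrt(1365) / 47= -18800.16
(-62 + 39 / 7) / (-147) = 395 / 1029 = 0.38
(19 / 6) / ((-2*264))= -19 / 3168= -0.01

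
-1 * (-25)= 25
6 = 6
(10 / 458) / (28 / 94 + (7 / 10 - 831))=-2350 / 89333129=-0.00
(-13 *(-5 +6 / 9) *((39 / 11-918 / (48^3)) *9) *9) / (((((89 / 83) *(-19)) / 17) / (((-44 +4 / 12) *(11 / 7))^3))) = 4351328514.47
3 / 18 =1 / 6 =0.17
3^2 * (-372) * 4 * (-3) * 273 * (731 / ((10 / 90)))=72158787792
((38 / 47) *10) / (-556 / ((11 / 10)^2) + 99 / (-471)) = -7218860 / 410460071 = -0.02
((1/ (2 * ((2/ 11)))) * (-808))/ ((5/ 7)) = -15554/ 5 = -3110.80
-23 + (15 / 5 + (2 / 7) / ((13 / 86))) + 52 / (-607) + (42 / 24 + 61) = 9844215 / 220948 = 44.55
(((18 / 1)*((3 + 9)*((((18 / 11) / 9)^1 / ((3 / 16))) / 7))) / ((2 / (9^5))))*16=1088391168 / 77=14134950.23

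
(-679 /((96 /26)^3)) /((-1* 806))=114751 /6856704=0.02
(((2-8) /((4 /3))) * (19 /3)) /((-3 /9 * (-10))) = -171 /20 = -8.55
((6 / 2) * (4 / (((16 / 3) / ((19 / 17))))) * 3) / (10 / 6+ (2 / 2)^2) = 1539 / 544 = 2.83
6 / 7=0.86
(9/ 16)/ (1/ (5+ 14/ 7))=63/ 16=3.94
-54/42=-9/7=-1.29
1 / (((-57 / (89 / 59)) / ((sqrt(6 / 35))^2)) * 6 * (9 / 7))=-0.00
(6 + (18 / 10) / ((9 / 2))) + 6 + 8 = 102 / 5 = 20.40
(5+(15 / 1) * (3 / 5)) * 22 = 308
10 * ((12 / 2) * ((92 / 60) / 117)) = 92 / 117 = 0.79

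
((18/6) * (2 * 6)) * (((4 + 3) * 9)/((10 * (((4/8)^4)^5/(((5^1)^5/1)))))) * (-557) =-413950279680000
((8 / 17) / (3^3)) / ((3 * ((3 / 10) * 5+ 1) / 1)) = 16 / 6885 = 0.00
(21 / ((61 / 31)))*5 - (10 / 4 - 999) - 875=21333 / 122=174.86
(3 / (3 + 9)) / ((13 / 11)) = 11 / 52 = 0.21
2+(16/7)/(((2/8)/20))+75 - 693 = -3032/7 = -433.14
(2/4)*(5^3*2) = 125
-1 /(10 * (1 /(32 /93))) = -16 /465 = -0.03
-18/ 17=-1.06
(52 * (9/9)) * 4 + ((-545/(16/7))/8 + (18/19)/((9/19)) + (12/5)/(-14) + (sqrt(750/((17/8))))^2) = 40590619/76160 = 532.97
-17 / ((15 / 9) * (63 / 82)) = -1394 / 105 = -13.28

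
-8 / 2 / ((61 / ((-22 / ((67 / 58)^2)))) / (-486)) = -143871552 / 273829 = -525.41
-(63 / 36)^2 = -3.06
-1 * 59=-59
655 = 655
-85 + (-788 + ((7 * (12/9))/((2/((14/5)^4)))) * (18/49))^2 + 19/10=363985283597/781250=465901.16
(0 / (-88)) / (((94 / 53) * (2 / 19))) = 0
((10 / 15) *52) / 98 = 0.35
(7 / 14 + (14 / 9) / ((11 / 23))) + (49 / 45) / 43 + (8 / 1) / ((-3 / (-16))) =1977143 / 42570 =46.44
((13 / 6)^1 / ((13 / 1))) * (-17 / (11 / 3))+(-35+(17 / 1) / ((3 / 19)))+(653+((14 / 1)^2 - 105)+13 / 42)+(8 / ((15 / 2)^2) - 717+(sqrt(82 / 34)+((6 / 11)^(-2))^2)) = sqrt(697) / 17+276031541 / 2494800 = 112.20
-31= -31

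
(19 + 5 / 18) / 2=347 / 36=9.64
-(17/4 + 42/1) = -185/4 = -46.25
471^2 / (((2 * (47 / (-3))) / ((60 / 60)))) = -7080.03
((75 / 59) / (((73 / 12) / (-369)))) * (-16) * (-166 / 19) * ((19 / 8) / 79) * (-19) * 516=1080961588800 / 340253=3176934.78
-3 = -3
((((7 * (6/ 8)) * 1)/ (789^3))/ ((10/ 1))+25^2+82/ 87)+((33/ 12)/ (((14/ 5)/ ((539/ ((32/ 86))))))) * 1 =6225194388214103/ 3038699306880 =2048.64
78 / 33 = 26 / 11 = 2.36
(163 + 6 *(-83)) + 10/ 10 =-334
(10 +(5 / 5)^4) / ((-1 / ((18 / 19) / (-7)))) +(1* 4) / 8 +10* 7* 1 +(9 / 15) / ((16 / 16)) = 72.59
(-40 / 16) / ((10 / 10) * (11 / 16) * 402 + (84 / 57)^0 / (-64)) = -160 / 17687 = -0.01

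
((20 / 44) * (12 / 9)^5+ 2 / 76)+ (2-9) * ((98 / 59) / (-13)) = 220957475 / 77907258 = 2.84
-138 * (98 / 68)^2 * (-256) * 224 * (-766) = -3638547161088 / 289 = -12590128585.08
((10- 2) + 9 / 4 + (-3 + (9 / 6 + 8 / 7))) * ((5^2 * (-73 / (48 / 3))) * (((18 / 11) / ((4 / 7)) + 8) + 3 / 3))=-131942025 / 9856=-13386.97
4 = 4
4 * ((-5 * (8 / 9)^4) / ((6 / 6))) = -81920 / 6561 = -12.49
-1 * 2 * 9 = -18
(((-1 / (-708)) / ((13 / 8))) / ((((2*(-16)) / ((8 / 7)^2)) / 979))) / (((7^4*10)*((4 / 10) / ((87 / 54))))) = -28391 / 4872786282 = -0.00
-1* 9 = -9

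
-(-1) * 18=18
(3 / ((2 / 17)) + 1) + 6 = 65 / 2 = 32.50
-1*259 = -259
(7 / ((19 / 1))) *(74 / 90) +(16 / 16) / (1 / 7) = 6244 / 855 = 7.30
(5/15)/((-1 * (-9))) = 1/27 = 0.04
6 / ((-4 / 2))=-3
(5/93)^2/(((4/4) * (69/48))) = 400/198927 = 0.00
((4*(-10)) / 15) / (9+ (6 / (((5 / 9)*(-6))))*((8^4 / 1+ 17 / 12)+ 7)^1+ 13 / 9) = 480 / 1327951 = 0.00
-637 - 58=-695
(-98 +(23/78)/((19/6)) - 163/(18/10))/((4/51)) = -1780546/741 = -2402.90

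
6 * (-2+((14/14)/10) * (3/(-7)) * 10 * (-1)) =-66/7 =-9.43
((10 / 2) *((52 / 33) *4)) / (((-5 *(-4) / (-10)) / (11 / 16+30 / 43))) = -61945 / 2838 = -21.83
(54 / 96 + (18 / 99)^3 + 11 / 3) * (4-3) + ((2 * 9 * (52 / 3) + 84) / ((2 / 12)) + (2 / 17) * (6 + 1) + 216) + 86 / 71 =200359914439 / 77112816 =2598.27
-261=-261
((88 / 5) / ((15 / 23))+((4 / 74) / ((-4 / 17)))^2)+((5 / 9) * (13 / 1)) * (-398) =-3508287703 / 1232100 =-2847.41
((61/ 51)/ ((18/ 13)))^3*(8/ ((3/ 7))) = 3490740799/ 290107737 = 12.03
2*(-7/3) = -14/3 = -4.67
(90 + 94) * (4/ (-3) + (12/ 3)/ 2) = 368/ 3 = 122.67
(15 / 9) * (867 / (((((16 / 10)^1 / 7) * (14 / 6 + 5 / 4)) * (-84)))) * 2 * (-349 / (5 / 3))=1512915 / 172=8796.02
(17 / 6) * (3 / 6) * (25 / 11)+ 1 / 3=469 / 132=3.55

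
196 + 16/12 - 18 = 538/3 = 179.33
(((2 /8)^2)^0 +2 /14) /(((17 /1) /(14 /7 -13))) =-88 /119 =-0.74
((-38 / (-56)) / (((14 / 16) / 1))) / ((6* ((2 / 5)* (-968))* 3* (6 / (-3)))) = 95 / 1707552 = 0.00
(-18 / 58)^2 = 81 / 841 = 0.10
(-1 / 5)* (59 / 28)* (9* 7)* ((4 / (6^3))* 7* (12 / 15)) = -413 / 150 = -2.75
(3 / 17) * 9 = 27 / 17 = 1.59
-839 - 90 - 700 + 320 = -1309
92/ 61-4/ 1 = -152/ 61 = -2.49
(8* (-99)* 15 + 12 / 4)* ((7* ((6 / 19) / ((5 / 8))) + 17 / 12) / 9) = -22356473 / 3420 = -6536.98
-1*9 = -9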